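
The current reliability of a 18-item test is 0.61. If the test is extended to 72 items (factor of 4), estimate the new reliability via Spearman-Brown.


r_new = (n * rxx) / (1 + (n-1) * rxx)
r_new = (4 * 0.61) / (1 + 3 * 0.61)
r_new = 2.44 / 2.83
r_new = 0.8622

0.8622


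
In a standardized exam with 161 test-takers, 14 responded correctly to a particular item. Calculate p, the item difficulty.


Item difficulty p = number correct / total examinees
p = 14 / 161
p = 0.087

0.087


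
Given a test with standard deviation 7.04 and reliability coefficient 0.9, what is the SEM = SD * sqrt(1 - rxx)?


SEM = SD * sqrt(1 - rxx)
SEM = 7.04 * sqrt(1 - 0.9)
SEM = 7.04 * sqrt(0.1) = 7.04 * 0.316228
SEM = 2.2262

2.2262


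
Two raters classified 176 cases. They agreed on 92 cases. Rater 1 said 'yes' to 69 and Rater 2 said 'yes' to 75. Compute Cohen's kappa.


P_o = 92/176 = 0.522727
P_e = (69*75 + 107*101) / 30976 = 0.515948
kappa = (P_o - P_e) / (1 - P_e)
kappa = (0.522727 - 0.515948) / (1 - 0.515948)
kappa = 0.014

0.014


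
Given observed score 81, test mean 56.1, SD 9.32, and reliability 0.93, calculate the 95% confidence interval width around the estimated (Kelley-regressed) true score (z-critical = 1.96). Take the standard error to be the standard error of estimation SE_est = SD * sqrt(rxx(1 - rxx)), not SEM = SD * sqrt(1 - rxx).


True score estimate = 0.93*81 + 0.07*56.1 = 79.257
SE_est = SD * sqrt(rxx * (1 - rxx)) = 9.32 * sqrt(0.93 * 0.07) = 9.32 * sqrt(0.0651) = 2.37797
CI = T_est +/- z * SE_est, so width = 2 * z * SE_est = 2 * 1.96 * 2.37797
Width = 9.3216

9.3216


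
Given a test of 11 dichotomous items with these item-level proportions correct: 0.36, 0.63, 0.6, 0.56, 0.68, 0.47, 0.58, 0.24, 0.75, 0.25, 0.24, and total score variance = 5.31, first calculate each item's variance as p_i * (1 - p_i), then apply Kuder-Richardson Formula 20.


For each item, compute p_i * q_i:
  Item 1: 0.36 * 0.64 = 0.2304
  Item 2: 0.63 * 0.37 = 0.2331
  Item 3: 0.6 * 0.4 = 0.24
  Item 4: 0.56 * 0.44 = 0.2464
  Item 5: 0.68 * 0.32 = 0.2176
  Item 6: 0.47 * 0.53 = 0.2491
  Item 7: 0.58 * 0.42 = 0.2436
  Item 8: 0.24 * 0.76 = 0.1824
  Item 9: 0.75 * 0.25 = 0.1875
  Item 10: 0.25 * 0.75 = 0.1875
  Item 11: 0.24 * 0.76 = 0.1824
Sum(p_i * q_i) = 0.2304 + 0.2331 + 0.24 + 0.2464 + 0.2176 + 0.2491 + 0.2436 + 0.1824 + 0.1875 + 0.1875 + 0.1824 = 2.4
KR-20 = (k/(k-1)) * (1 - Sum(p_i*q_i) / Var_total)
= (11/10) * (1 - 2.4/5.31)
= 1.1 * 0.548
KR-20 = 0.6028

0.6028


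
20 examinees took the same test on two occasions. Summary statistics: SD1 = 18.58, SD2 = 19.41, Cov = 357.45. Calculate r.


r = cov(X,Y) / (SD_X * SD_Y)
r = 357.45 / (18.58 * 19.41)
r = 357.45 / 360.6378
r = 0.9912

0.9912


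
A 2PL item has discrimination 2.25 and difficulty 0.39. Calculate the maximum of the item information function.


For 2PL, max info at theta = b = 0.39
I_max = a^2 / 4 = 2.25^2 / 4
= 5.0625 / 4
I_max = 1.2656

1.2656


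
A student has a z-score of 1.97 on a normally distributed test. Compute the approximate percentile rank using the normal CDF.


CDF(z) = 0.5 * (1 + erf(z/sqrt(2)))
erf(1.393) = 0.9512
CDF = 0.9756
Percentile rank = 0.9756 * 100 = 97.56

97.56


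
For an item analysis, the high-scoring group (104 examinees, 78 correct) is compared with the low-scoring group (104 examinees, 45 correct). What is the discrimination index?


p_upper = 78/104 = 0.75
p_lower = 45/104 = 0.4327
D = 0.75 - 0.4327 = 0.3173

0.3173


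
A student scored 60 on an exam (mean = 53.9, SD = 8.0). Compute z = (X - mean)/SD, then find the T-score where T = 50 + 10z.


z = (X - mean) / SD = (60 - 53.9) / 8.0
z = 6.1 / 8.0
z = 0.7625
T-score = T = 50 + 10z
Carry z at full precision (z = 6.1 / 8.0) into the conversion:
T-score = 50 + 10 * (6.1 / 8.0) = 50 + 61 / 8.0
T-score = 50 + 7.625
T-score = 57.625

57.625


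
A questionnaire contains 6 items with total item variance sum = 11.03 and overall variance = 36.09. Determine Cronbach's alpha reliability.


alpha = (k/(k-1)) * (1 - sum(si^2)/s_total^2)
= (6/5) * (1 - 11.03/36.09)
alpha = 0.8333

0.8333


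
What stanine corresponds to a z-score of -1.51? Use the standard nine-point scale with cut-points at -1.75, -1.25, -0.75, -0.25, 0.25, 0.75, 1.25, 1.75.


Stanine boundaries: [-1.75, -1.25, -0.75, -0.25, 0.25, 0.75, 1.25, 1.75]
z = -1.51
Check each boundary:
  z >= -1.75 -> could be stanine 2
  z < -1.25
  z < -0.75
  z < -0.25
  z < 0.25
  z < 0.75
  z < 1.25
  z < 1.75
Highest qualifying boundary gives stanine = 2

2


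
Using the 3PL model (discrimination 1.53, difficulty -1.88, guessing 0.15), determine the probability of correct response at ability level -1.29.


logit = 1.53*(-1.29 - -1.88) = 0.9027
P* = 1/(1 + exp(-0.9027)) = 0.7115
P = 0.15 + (1 - 0.15) * 0.7115
P = 0.7548

0.7548


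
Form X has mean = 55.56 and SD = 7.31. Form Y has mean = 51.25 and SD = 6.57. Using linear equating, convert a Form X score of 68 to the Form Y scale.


slope = SD_Y / SD_X = 6.57 / 7.31 ~ 0.8988
intercept = mean_Y - slope * mean_X = 51.25 - (6.57 / 7.31) * 55.56 ~ 1.3144
Y = slope * X + intercept. To avoid rounding drift from the rounded slope/intercept, evaluate the equivalent form Y = mean_Y + SD_Y * (X - mean_X) / SD_X at full precision:
Y = 51.25 + 6.57 * (68 - 55.56) / 7.31
Y = 51.25 + 6.57 * 12.44 / 7.31
Y = 51.25 + 81.7308 / 7.31
Y = 51.25 + 11.1807
Y = 62.4307

62.4307


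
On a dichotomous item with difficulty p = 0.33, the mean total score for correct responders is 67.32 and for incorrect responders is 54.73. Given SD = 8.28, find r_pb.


q = 1 - p = 0.67
rpb = ((M1 - M0) / SD) * sqrt(p * q)
rpb = ((67.32 - 54.73) / 8.28) * sqrt(0.33 * 0.67)
rpb = 0.715

0.715


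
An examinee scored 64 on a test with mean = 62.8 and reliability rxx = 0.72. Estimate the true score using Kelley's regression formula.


T_est = rxx * X + (1 - rxx) * mean
T_est = 0.72 * 64 + 0.28 * 62.8
T_est = 46.08 + 17.584
T_est = 63.664

63.664


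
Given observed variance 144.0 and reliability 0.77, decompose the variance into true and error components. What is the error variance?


var_true = rxx * var_obs = 0.77 * 144.0 = 110.88
var_error = var_obs - var_true
var_error = 144.0 - 110.88
var_error = 33.12

33.12


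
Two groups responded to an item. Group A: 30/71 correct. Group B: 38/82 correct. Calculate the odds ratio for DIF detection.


Odds_A = 30/41 = 0.7317
Odds_B = 38/44 = 0.8636
OR = Odds_A / Odds_B = 0.7317 / 0.8636
Exactly, OR = (30 * 44) / (41 * 38) = 1320 / 1558
OR = 0.8472

0.8472


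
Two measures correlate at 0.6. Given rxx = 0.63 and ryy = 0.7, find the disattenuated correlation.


r_corrected = rxy / sqrt(rxx * ryy)
= 0.6 / sqrt(0.63 * 0.7)
= 0.6 / sqrt(0.441)
= 0.6 / 0.664078
r_corrected = 0.9035

0.9035


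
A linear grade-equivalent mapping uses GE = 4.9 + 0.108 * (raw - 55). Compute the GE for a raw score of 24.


raw - median = 24 - 55 = -31
slope * diff = 0.108 * -31 = -3.348
GE = 4.9 + -3.348
GE = 1.552

1.552


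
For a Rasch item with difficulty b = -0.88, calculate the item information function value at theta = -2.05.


P = 1/(1+exp(-(-2.05--0.88))) = 0.2369
I = P*(1-P) = 0.2369 * 0.7631
I = 0.1808

0.1808


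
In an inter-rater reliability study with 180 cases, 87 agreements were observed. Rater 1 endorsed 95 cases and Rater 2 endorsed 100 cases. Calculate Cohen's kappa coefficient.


P_o = 87/180 = 0.483333
P_e = (95*100 + 85*80) / 32400 = 0.503086
kappa = (P_o - P_e) / (1 - P_e)
kappa = (0.483333 - 0.503086) / (1 - 0.503086)
kappa = -0.0398

-0.0398


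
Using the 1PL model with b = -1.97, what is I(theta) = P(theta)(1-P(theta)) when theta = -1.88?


P = 1/(1+exp(-(-1.88--1.97))) = 0.5225
I = P*(1-P) = 0.5225 * 0.4775
I = 0.2495

0.2495


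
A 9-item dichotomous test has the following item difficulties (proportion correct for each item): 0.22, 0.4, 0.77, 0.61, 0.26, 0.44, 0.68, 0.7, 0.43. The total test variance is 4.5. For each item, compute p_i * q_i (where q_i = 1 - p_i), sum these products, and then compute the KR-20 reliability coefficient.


For each item, compute p_i * q_i:
  Item 1: 0.22 * 0.78 = 0.1716
  Item 2: 0.4 * 0.6 = 0.24
  Item 3: 0.77 * 0.23 = 0.1771
  Item 4: 0.61 * 0.39 = 0.2379
  Item 5: 0.26 * 0.74 = 0.1924
  Item 6: 0.44 * 0.56 = 0.2464
  Item 7: 0.68 * 0.32 = 0.2176
  Item 8: 0.7 * 0.3 = 0.21
  Item 9: 0.43 * 0.57 = 0.2451
Sum(p_i * q_i) = 0.1716 + 0.24 + 0.1771 + 0.2379 + 0.1924 + 0.2464 + 0.2176 + 0.21 + 0.2451 = 1.9381
KR-20 = (k/(k-1)) * (1 - Sum(p_i*q_i) / Var_total)
= (9/8) * (1 - 1.9381/4.5)
= 1.125 * 0.5693
KR-20 = 0.6405

0.6405


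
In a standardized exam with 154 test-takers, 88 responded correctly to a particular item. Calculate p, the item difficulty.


Item difficulty p = number correct / total examinees
p = 88 / 154
p = 0.5714

0.5714


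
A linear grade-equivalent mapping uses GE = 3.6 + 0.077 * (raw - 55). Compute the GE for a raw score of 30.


raw - median = 30 - 55 = -25
slope * diff = 0.077 * -25 = -1.925
GE = 3.6 + -1.925
GE = 1.675

1.675


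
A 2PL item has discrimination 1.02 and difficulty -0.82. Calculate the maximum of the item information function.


For 2PL, max info at theta = b = -0.82
I_max = a^2 / 4 = 1.02^2 / 4
= 1.0404 / 4
I_max = 0.2601

0.2601


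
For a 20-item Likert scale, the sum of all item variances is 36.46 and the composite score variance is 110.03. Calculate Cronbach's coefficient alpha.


alpha = (k/(k-1)) * (1 - sum(si^2)/s_total^2)
= (20/19) * (1 - 36.46/110.03)
alpha = 0.7038

0.7038


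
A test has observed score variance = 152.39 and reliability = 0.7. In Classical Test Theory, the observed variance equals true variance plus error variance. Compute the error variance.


var_true = rxx * var_obs = 0.7 * 152.39 = 106.673
var_error = var_obs - var_true
var_error = 152.39 - 106.673
var_error = 45.717

45.717


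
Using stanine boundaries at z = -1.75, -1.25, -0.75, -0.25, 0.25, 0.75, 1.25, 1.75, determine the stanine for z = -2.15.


Stanine boundaries: [-1.75, -1.25, -0.75, -0.25, 0.25, 0.75, 1.25, 1.75]
z = -2.15
Check each boundary:
  z < -1.75
  z < -1.25
  z < -0.75
  z < -0.25
  z < 0.25
  z < 0.75
  z < 1.25
  z < 1.75
Highest qualifying boundary gives stanine = 1

1


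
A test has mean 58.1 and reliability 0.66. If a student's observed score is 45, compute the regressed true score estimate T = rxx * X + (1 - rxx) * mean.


T_est = rxx * X + (1 - rxx) * mean
T_est = 0.66 * 45 + 0.34 * 58.1
T_est = 29.7 + 19.754
T_est = 49.454

49.454


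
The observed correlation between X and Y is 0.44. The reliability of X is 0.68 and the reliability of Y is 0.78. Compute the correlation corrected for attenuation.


r_corrected = rxy / sqrt(rxx * ryy)
= 0.44 / sqrt(0.68 * 0.78)
= 0.44 / sqrt(0.5304)
= 0.44 / 0.728286
r_corrected = 0.6042

0.6042


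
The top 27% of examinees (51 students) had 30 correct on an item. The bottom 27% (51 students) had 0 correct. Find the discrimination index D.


p_upper = 30/51 = 0.5882
p_lower = 0/51 = 0.0
D = 0.5882 - 0.0 = 0.5882

0.5882


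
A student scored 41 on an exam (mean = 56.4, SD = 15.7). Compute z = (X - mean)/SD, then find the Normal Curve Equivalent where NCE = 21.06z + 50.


z = (X - mean) / SD = (41 - 56.4) / 15.7
z = -15.4 / 15.7
z = -0.9809
NCE = NCE = 21.06z + 50
Carry z at full precision (z = -15.4 / 15.7) into the conversion:
NCE = 21.06 * (-15.4 / 15.7) + 50 = -324.324 / 15.7 + 50
NCE = -20.6576 + 50
NCE = 29.3424

29.3424


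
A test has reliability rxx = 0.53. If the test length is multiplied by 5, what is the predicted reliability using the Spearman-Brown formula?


r_new = (n * rxx) / (1 + (n-1) * rxx)
r_new = (5 * 0.53) / (1 + 4 * 0.53)
r_new = 2.65 / 3.12
r_new = 0.8494

0.8494


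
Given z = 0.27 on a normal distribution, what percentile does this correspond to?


CDF(z) = 0.5 * (1 + erf(z/sqrt(2)))
erf(0.1909) = 0.2128
CDF = 0.6064
Percentile rank = 0.6064 * 100 = 60.64

60.64


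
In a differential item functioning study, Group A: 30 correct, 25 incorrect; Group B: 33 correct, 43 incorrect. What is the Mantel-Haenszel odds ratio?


Odds_A = 30/25 = 1.2
Odds_B = 33/43 = 0.7674
OR = Odds_A / Odds_B = 1.2 / 0.7674
Exactly, OR = (30 * 43) / (25 * 33) = 1290 / 825
OR = 1.5636

1.5636


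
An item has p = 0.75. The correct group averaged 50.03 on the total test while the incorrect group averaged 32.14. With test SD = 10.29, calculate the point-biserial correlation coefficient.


q = 1 - p = 0.25
rpb = ((M1 - M0) / SD) * sqrt(p * q)
rpb = ((50.03 - 32.14) / 10.29) * sqrt(0.75 * 0.25)
rpb = 0.7528

0.7528


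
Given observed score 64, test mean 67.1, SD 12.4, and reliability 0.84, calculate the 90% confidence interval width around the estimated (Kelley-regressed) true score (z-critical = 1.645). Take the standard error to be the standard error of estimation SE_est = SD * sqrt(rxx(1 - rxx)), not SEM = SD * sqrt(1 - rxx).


True score estimate = 0.84*64 + 0.16*67.1 = 64.496
SE_est = SD * sqrt(rxx * (1 - rxx)) = 12.4 * sqrt(0.84 * 0.16) = 12.4 * sqrt(0.1344) = 4.545915
CI = T_est +/- z * SE_est, so width = 2 * z * SE_est = 2 * 1.645 * 4.545915
Width = 14.9561

14.9561


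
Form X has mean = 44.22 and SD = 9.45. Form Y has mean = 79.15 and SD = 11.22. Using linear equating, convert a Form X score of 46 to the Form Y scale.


slope = SD_Y / SD_X = 11.22 / 9.45 ~ 1.1873
intercept = mean_Y - slope * mean_X = 79.15 - (11.22 / 9.45) * 44.22 ~ 26.6475
Y = slope * X + intercept. To avoid rounding drift from the rounded slope/intercept, evaluate the equivalent form Y = mean_Y + SD_Y * (X - mean_X) / SD_X at full precision:
Y = 79.15 + 11.22 * (46 - 44.22) / 9.45
Y = 79.15 + 11.22 * 1.78 / 9.45
Y = 79.15 + 19.9716 / 9.45
Y = 79.15 + 2.1134
Y = 81.2634

81.2634


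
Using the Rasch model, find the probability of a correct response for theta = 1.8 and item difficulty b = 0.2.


theta - b = 1.8 - 0.2 = 1.6
exp(-(theta - b)) = exp(-1.6) = 0.2019
P = 1 / (1 + 0.2019)
P = 0.832

0.832


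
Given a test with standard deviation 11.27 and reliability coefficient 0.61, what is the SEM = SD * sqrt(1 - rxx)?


SEM = SD * sqrt(1 - rxx)
SEM = 11.27 * sqrt(1 - 0.61)
SEM = 11.27 * sqrt(0.39) = 11.27 * 0.6245
SEM = 7.0381

7.0381


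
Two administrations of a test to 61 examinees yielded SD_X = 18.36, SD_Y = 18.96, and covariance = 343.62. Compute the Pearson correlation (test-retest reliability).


r = cov(X,Y) / (SD_X * SD_Y)
r = 343.62 / (18.36 * 18.96)
r = 343.62 / 348.1056
r = 0.9871

0.9871


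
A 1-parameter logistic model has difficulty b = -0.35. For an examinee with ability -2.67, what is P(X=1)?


theta - b = -2.67 - -0.35 = -2.32
exp(-(theta - b)) = exp(2.32) = 10.1757
P = 1 / (1 + 10.1757)
P = 0.0895

0.0895


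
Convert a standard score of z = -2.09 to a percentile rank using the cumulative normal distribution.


CDF(z) = 0.5 * (1 + erf(z/sqrt(2)))
erf(-1.4779) = -0.9634
CDF = 0.0183
Percentile rank = 0.0183 * 100 = 1.83

1.83


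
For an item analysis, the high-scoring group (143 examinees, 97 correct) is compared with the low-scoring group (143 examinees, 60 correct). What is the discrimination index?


p_upper = 97/143 = 0.6783
p_lower = 60/143 = 0.4196
D = 0.6783 - 0.4196 = 0.2587

0.2587


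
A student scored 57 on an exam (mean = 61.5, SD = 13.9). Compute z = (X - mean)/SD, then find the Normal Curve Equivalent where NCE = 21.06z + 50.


z = (X - mean) / SD = (57 - 61.5) / 13.9
z = -4.5 / 13.9
z = -0.3237
NCE = NCE = 21.06z + 50
Carry z at full precision (z = -4.5 / 13.9) into the conversion:
NCE = 21.06 * (-4.5 / 13.9) + 50 = -94.77 / 13.9 + 50
NCE = -6.818 + 50
NCE = 43.182

43.182


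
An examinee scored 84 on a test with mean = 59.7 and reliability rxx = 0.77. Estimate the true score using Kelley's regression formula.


T_est = rxx * X + (1 - rxx) * mean
T_est = 0.77 * 84 + 0.23 * 59.7
T_est = 64.68 + 13.731
T_est = 78.411

78.411


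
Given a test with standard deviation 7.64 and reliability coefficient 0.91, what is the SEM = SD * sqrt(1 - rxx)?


SEM = SD * sqrt(1 - rxx)
SEM = 7.64 * sqrt(1 - 0.91)
SEM = 7.64 * sqrt(0.09) = 7.64 * 0.3
SEM = 2.292

2.292


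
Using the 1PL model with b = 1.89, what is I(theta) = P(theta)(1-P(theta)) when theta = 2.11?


P = 1/(1+exp(-(2.11-1.89))) = 0.5548
I = P*(1-P) = 0.5548 * 0.4452
I = 0.247

0.247


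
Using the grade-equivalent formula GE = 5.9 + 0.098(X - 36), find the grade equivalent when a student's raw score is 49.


raw - median = 49 - 36 = 13
slope * diff = 0.098 * 13 = 1.274
GE = 5.9 + 1.274
GE = 7.174

7.174


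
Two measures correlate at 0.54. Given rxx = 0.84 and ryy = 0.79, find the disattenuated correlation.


r_corrected = rxy / sqrt(rxx * ryy)
= 0.54 / sqrt(0.84 * 0.79)
= 0.54 / sqrt(0.6636)
= 0.54 / 0.814616
r_corrected = 0.6629

0.6629


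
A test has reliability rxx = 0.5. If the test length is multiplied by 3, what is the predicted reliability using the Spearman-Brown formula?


r_new = (n * rxx) / (1 + (n-1) * rxx)
r_new = (3 * 0.5) / (1 + 2 * 0.5)
r_new = 1.5 / 2.0
r_new = 0.75

0.75


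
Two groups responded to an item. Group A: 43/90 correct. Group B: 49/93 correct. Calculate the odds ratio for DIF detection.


Odds_A = 43/47 = 0.9149
Odds_B = 49/44 = 1.1136
OR = Odds_A / Odds_B = 0.9149 / 1.1136
Exactly, OR = (43 * 44) / (47 * 49) = 1892 / 2303
OR = 0.8215

0.8215


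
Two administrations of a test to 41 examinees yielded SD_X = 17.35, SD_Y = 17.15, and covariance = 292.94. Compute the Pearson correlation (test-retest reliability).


r = cov(X,Y) / (SD_X * SD_Y)
r = 292.94 / (17.35 * 17.15)
r = 292.94 / 297.5525
r = 0.9845

0.9845


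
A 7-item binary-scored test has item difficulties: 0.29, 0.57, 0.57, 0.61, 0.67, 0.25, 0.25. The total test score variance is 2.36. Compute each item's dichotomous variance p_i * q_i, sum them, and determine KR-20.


For each item, compute p_i * q_i:
  Item 1: 0.29 * 0.71 = 0.2059
  Item 2: 0.57 * 0.43 = 0.2451
  Item 3: 0.57 * 0.43 = 0.2451
  Item 4: 0.61 * 0.39 = 0.2379
  Item 5: 0.67 * 0.33 = 0.2211
  Item 6: 0.25 * 0.75 = 0.1875
  Item 7: 0.25 * 0.75 = 0.1875
Sum(p_i * q_i) = 0.2059 + 0.2451 + 0.2451 + 0.2379 + 0.2211 + 0.1875 + 0.1875 = 1.5301
KR-20 = (k/(k-1)) * (1 - Sum(p_i*q_i) / Var_total)
= (7/6) * (1 - 1.5301/2.36)
= 1.1667 * 0.3517
KR-20 = 0.4103

0.4103


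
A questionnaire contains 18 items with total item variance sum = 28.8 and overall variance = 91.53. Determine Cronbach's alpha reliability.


alpha = (k/(k-1)) * (1 - sum(si^2)/s_total^2)
= (18/17) * (1 - 28.8/91.53)
alpha = 0.7257

0.7257


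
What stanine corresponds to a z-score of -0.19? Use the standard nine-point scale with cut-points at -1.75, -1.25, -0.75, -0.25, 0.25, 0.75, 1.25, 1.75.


Stanine boundaries: [-1.75, -1.25, -0.75, -0.25, 0.25, 0.75, 1.25, 1.75]
z = -0.19
Check each boundary:
  z >= -1.75 -> could be stanine 2
  z >= -1.25 -> could be stanine 3
  z >= -0.75 -> could be stanine 4
  z >= -0.25 -> could be stanine 5
  z < 0.25
  z < 0.75
  z < 1.25
  z < 1.75
Highest qualifying boundary gives stanine = 5

5


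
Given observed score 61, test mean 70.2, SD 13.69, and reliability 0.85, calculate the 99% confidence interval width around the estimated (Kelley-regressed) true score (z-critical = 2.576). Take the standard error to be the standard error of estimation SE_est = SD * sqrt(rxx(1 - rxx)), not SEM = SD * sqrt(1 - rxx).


True score estimate = 0.85*61 + 0.15*70.2 = 62.38
SE_est = SD * sqrt(rxx * (1 - rxx)) = 13.69 * sqrt(0.85 * 0.15) = 13.69 * sqrt(0.1275) = 4.888308
CI = T_est +/- z * SE_est, so width = 2 * z * SE_est = 2 * 2.576 * 4.888308
Width = 25.1846

25.1846


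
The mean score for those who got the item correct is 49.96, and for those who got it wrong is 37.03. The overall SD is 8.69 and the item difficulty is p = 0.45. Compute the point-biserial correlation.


q = 1 - p = 0.55
rpb = ((M1 - M0) / SD) * sqrt(p * q)
rpb = ((49.96 - 37.03) / 8.69) * sqrt(0.45 * 0.55)
rpb = 0.7402

0.7402


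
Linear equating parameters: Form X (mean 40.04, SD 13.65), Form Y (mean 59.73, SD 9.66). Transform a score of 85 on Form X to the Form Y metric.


slope = SD_Y / SD_X = 9.66 / 13.65 ~ 0.7077
intercept = mean_Y - slope * mean_X = 59.73 - (9.66 / 13.65) * 40.04 ~ 31.394
Y = slope * X + intercept. To avoid rounding drift from the rounded slope/intercept, evaluate the equivalent form Y = mean_Y + SD_Y * (X - mean_X) / SD_X at full precision:
Y = 59.73 + 9.66 * (85 - 40.04) / 13.65
Y = 59.73 + 9.66 * 44.96 / 13.65
Y = 59.73 + 434.3136 / 13.65
Y = 59.73 + 31.8178
Y = 91.5478

91.5478


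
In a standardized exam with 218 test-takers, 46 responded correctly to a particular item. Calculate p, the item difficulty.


Item difficulty p = number correct / total examinees
p = 46 / 218
p = 0.211

0.211


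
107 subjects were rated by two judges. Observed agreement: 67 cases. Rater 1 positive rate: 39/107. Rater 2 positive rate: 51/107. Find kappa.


P_o = 67/107 = 0.626168
P_e = (39*51 + 68*56) / 11449 = 0.506332
kappa = (P_o - P_e) / (1 - P_e)
kappa = (0.626168 - 0.506332) / (1 - 0.506332)
kappa = 0.2427

0.2427


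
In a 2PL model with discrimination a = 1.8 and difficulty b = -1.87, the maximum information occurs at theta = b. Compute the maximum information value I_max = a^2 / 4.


For 2PL, max info at theta = b = -1.87
I_max = a^2 / 4 = 1.8^2 / 4
= 3.24 / 4
I_max = 0.81

0.81


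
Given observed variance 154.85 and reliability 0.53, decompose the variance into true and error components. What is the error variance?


var_true = rxx * var_obs = 0.53 * 154.85 = 82.0705
var_error = var_obs - var_true
var_error = 154.85 - 82.0705
var_error = 72.7795

72.7795


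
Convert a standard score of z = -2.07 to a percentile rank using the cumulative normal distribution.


CDF(z) = 0.5 * (1 + erf(z/sqrt(2)))
erf(-1.4637) = -0.9615
CDF = 0.0192
Percentile rank = 0.0192 * 100 = 1.92

1.92


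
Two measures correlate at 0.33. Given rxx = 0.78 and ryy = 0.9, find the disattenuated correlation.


r_corrected = rxy / sqrt(rxx * ryy)
= 0.33 / sqrt(0.78 * 0.9)
= 0.33 / sqrt(0.702)
= 0.33 / 0.837854
r_corrected = 0.3939

0.3939


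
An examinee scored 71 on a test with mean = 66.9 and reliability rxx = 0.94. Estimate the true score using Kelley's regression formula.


T_est = rxx * X + (1 - rxx) * mean
T_est = 0.94 * 71 + 0.06 * 66.9
T_est = 66.74 + 4.014
T_est = 70.754

70.754


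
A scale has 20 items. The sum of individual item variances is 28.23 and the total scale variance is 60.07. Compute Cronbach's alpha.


alpha = (k/(k-1)) * (1 - sum(si^2)/s_total^2)
= (20/19) * (1 - 28.23/60.07)
alpha = 0.5579

0.5579


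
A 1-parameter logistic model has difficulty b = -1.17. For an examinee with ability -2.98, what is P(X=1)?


theta - b = -2.98 - -1.17 = -1.81
exp(-(theta - b)) = exp(1.81) = 6.1104
P = 1 / (1 + 6.1104)
P = 0.1406

0.1406


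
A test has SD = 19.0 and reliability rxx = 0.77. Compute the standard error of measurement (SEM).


SEM = SD * sqrt(1 - rxx)
SEM = 19.0 * sqrt(1 - 0.77)
SEM = 19.0 * sqrt(0.23) = 19.0 * 0.479583
SEM = 9.1121

9.1121


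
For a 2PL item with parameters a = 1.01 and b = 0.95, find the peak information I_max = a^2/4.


For 2PL, max info at theta = b = 0.95
I_max = a^2 / 4 = 1.01^2 / 4
= 1.0201 / 4
I_max = 0.255

0.255


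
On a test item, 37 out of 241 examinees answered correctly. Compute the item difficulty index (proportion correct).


Item difficulty p = number correct / total examinees
p = 37 / 241
p = 0.1535

0.1535


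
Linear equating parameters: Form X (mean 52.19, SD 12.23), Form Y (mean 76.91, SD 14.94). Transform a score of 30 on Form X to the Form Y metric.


slope = SD_Y / SD_X = 14.94 / 12.23 ~ 1.2216
intercept = mean_Y - slope * mean_X = 76.91 - (14.94 / 12.23) * 52.19 ~ 13.1554
Y = slope * X + intercept. To avoid rounding drift from the rounded slope/intercept, evaluate the equivalent form Y = mean_Y + SD_Y * (X - mean_X) / SD_X at full precision:
Y = 76.91 + 14.94 * (30 - 52.19) / 12.23
Y = 76.91 - 14.94 * 22.19 / 12.23
Y = 76.91 - 331.5186 / 12.23
Y = 76.91 - 27.107
Y = 49.803

49.803


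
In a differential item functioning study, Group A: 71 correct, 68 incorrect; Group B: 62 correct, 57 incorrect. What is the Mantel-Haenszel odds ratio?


Odds_A = 71/68 = 1.0441
Odds_B = 62/57 = 1.0877
OR = Odds_A / Odds_B = 1.0441 / 1.0877
Exactly, OR = (71 * 57) / (68 * 62) = 4047 / 4216
OR = 0.9599

0.9599


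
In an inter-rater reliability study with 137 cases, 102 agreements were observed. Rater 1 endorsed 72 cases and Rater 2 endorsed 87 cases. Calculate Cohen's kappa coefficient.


P_o = 102/137 = 0.744526
P_e = (72*87 + 65*50) / 18769 = 0.5069
kappa = (P_o - P_e) / (1 - P_e)
kappa = (0.744526 - 0.5069) / (1 - 0.5069)
kappa = 0.4819

0.4819


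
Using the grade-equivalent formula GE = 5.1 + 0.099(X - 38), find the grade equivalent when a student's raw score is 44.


raw - median = 44 - 38 = 6
slope * diff = 0.099 * 6 = 0.594
GE = 5.1 + 0.594
GE = 5.694

5.694


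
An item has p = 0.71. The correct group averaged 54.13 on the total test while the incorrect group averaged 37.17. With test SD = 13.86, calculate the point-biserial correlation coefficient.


q = 1 - p = 0.29
rpb = ((M1 - M0) / SD) * sqrt(p * q)
rpb = ((54.13 - 37.17) / 13.86) * sqrt(0.71 * 0.29)
rpb = 0.5553

0.5553


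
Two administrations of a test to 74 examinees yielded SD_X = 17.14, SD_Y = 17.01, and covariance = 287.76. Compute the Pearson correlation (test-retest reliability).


r = cov(X,Y) / (SD_X * SD_Y)
r = 287.76 / (17.14 * 17.01)
r = 287.76 / 291.5514
r = 0.987

0.987


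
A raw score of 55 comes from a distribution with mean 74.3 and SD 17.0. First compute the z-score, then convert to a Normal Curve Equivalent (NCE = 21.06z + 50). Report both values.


z = (X - mean) / SD = (55 - 74.3) / 17.0
z = -19.3 / 17.0
z = -1.1353
NCE = NCE = 21.06z + 50
Carry z at full precision (z = -19.3 / 17.0) into the conversion:
NCE = 21.06 * (-19.3 / 17.0) + 50 = -406.458 / 17.0 + 50
NCE = -23.9093 + 50
NCE = 26.0907

26.0907


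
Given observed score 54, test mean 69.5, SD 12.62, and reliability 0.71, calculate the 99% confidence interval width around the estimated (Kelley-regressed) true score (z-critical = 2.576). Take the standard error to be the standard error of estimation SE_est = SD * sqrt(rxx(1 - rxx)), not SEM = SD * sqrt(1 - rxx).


True score estimate = 0.71*54 + 0.29*69.5 = 58.495
SE_est = SD * sqrt(rxx * (1 - rxx)) = 12.62 * sqrt(0.71 * 0.29) = 12.62 * sqrt(0.2059) = 5.726477
CI = T_est +/- z * SE_est, so width = 2 * z * SE_est = 2 * 2.576 * 5.726477
Width = 29.5028

29.5028


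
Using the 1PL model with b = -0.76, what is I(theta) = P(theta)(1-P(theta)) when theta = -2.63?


P = 1/(1+exp(-(-2.63--0.76))) = 0.1335
I = P*(1-P) = 0.1335 * 0.8665
I = 0.1157

0.1157


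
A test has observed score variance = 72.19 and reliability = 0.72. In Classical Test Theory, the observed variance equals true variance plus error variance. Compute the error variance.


var_true = rxx * var_obs = 0.72 * 72.19 = 51.9768
var_error = var_obs - var_true
var_error = 72.19 - 51.9768
var_error = 20.2132

20.2132


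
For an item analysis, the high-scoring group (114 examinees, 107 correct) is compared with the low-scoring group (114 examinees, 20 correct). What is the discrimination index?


p_upper = 107/114 = 0.9386
p_lower = 20/114 = 0.1754
D = 0.9386 - 0.1754 = 0.7632

0.7632


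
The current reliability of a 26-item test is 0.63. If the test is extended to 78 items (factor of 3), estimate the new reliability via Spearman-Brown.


r_new = (n * rxx) / (1 + (n-1) * rxx)
r_new = (3 * 0.63) / (1 + 2 * 0.63)
r_new = 1.89 / 2.26
r_new = 0.8363

0.8363


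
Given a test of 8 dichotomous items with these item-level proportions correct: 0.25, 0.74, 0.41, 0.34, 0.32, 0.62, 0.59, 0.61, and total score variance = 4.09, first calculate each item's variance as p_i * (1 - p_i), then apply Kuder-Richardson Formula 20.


For each item, compute p_i * q_i:
  Item 1: 0.25 * 0.75 = 0.1875
  Item 2: 0.74 * 0.26 = 0.1924
  Item 3: 0.41 * 0.59 = 0.2419
  Item 4: 0.34 * 0.66 = 0.2244
  Item 5: 0.32 * 0.68 = 0.2176
  Item 6: 0.62 * 0.38 = 0.2356
  Item 7: 0.59 * 0.41 = 0.2419
  Item 8: 0.61 * 0.39 = 0.2379
Sum(p_i * q_i) = 0.1875 + 0.1924 + 0.2419 + 0.2244 + 0.2176 + 0.2356 + 0.2419 + 0.2379 = 1.7792
KR-20 = (k/(k-1)) * (1 - Sum(p_i*q_i) / Var_total)
= (8/7) * (1 - 1.7792/4.09)
= 1.1429 * 0.565
KR-20 = 0.6457

0.6457


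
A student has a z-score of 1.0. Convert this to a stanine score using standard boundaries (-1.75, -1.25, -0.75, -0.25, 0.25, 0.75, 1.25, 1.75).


Stanine boundaries: [-1.75, -1.25, -0.75, -0.25, 0.25, 0.75, 1.25, 1.75]
z = 1.0
Check each boundary:
  z >= -1.75 -> could be stanine 2
  z >= -1.25 -> could be stanine 3
  z >= -0.75 -> could be stanine 4
  z >= -0.25 -> could be stanine 5
  z >= 0.25 -> could be stanine 6
  z >= 0.75 -> could be stanine 7
  z < 1.25
  z < 1.75
Highest qualifying boundary gives stanine = 7

7


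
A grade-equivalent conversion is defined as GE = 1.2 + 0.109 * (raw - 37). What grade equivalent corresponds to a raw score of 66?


raw - median = 66 - 37 = 29
slope * diff = 0.109 * 29 = 3.161
GE = 1.2 + 3.161
GE = 4.361

4.361


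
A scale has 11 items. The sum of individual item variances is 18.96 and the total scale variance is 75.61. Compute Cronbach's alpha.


alpha = (k/(k-1)) * (1 - sum(si^2)/s_total^2)
= (11/10) * (1 - 18.96/75.61)
alpha = 0.8242

0.8242


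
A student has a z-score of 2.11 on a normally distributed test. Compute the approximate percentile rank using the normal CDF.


CDF(z) = 0.5 * (1 + erf(z/sqrt(2)))
erf(1.492) = 0.9651
CDF = 0.9826
Percentile rank = 0.9826 * 100 = 98.26

98.26


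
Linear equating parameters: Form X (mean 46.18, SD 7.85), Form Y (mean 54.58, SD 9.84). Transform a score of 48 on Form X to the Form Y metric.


slope = SD_Y / SD_X = 9.84 / 7.85 ~ 1.2535
intercept = mean_Y - slope * mean_X = 54.58 - (9.84 / 7.85) * 46.18 ~ -3.3068
Y = slope * X + intercept. To avoid rounding drift from the rounded slope/intercept, evaluate the equivalent form Y = mean_Y + SD_Y * (X - mean_X) / SD_X at full precision:
Y = 54.58 + 9.84 * (48 - 46.18) / 7.85
Y = 54.58 + 9.84 * 1.82 / 7.85
Y = 54.58 + 17.9088 / 7.85
Y = 54.58 + 2.2814
Y = 56.8614

56.8614


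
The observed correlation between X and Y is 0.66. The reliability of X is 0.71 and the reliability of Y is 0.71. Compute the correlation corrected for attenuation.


r_corrected = rxy / sqrt(rxx * ryy)
= 0.66 / sqrt(0.71 * 0.71)
= 0.66 / sqrt(0.5041)
= 0.66 / 0.71
r_corrected = 0.9296

0.9296


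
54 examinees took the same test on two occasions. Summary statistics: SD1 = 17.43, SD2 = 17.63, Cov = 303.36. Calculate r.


r = cov(X,Y) / (SD_X * SD_Y)
r = 303.36 / (17.43 * 17.63)
r = 303.36 / 307.2909
r = 0.9872

0.9872


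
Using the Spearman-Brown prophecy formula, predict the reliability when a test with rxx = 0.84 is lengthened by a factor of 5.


r_new = (n * rxx) / (1 + (n-1) * rxx)
r_new = (5 * 0.84) / (1 + 4 * 0.84)
r_new = 4.2 / 4.36
r_new = 0.9633

0.9633


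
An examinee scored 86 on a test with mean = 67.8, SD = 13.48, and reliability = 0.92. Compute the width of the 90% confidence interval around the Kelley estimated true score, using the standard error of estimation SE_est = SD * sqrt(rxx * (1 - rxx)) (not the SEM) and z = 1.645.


True score estimate = 0.92*86 + 0.08*67.8 = 84.544
SE_est = SD * sqrt(rxx * (1 - rxx)) = 13.48 * sqrt(0.92 * 0.08) = 13.48 * sqrt(0.0736) = 3.657032
CI = T_est +/- z * SE_est, so width = 2 * z * SE_est = 2 * 1.645 * 3.657032
Width = 12.0316

12.0316


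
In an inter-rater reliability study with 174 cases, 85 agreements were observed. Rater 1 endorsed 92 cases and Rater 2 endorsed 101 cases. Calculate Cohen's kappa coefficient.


P_o = 85/174 = 0.488506
P_e = (92*101 + 82*73) / 30276 = 0.504624
kappa = (P_o - P_e) / (1 - P_e)
kappa = (0.488506 - 0.504624) / (1 - 0.504624)
kappa = -0.0325

-0.0325


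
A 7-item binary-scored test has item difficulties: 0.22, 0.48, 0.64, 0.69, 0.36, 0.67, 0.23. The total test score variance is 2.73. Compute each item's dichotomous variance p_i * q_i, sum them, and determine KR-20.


For each item, compute p_i * q_i:
  Item 1: 0.22 * 0.78 = 0.1716
  Item 2: 0.48 * 0.52 = 0.2496
  Item 3: 0.64 * 0.36 = 0.2304
  Item 4: 0.69 * 0.31 = 0.2139
  Item 5: 0.36 * 0.64 = 0.2304
  Item 6: 0.67 * 0.33 = 0.2211
  Item 7: 0.23 * 0.77 = 0.1771
Sum(p_i * q_i) = 0.1716 + 0.2496 + 0.2304 + 0.2139 + 0.2304 + 0.2211 + 0.1771 = 1.4941
KR-20 = (k/(k-1)) * (1 - Sum(p_i*q_i) / Var_total)
= (7/6) * (1 - 1.4941/2.73)
= 1.1667 * 0.4527
KR-20 = 0.5282

0.5282


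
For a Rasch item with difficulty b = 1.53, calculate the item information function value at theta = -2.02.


P = 1/(1+exp(-(-2.02-1.53))) = 0.0279
I = P*(1-P) = 0.0279 * 0.9721
I = 0.0271

0.0271


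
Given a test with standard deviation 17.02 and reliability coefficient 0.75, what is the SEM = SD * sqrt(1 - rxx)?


SEM = SD * sqrt(1 - rxx)
SEM = 17.02 * sqrt(1 - 0.75)
SEM = 17.02 * sqrt(0.25) = 17.02 * 0.5
SEM = 8.51

8.51


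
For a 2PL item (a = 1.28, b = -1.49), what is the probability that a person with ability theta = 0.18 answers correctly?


a*(theta - b) = 1.28 * (0.18 - -1.49) = 2.1376
exp(-2.1376) = 0.1179
P = 1 / (1 + 0.1179)
P = 0.8945

0.8945


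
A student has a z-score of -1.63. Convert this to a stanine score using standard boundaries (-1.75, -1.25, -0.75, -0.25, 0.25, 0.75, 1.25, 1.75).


Stanine boundaries: [-1.75, -1.25, -0.75, -0.25, 0.25, 0.75, 1.25, 1.75]
z = -1.63
Check each boundary:
  z >= -1.75 -> could be stanine 2
  z < -1.25
  z < -0.75
  z < -0.25
  z < 0.25
  z < 0.75
  z < 1.25
  z < 1.75
Highest qualifying boundary gives stanine = 2

2


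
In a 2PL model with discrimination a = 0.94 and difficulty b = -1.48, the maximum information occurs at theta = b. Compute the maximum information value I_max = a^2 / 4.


For 2PL, max info at theta = b = -1.48
I_max = a^2 / 4 = 0.94^2 / 4
= 0.8836 / 4
I_max = 0.2209

0.2209


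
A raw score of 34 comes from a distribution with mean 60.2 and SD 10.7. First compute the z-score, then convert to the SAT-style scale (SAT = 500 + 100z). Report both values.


z = (X - mean) / SD = (34 - 60.2) / 10.7
z = -26.2 / 10.7
z = -2.4486
SAT-scale = SAT = 500 + 100z
Carry z at full precision (z = -26.2 / 10.7) into the conversion:
SAT-scale = 500 + 100 * (-26.2 / 10.7) = 500 + -2620 / 10.7
SAT-scale = 500 + -244.8598
SAT-scale = 255.1402

255.1402


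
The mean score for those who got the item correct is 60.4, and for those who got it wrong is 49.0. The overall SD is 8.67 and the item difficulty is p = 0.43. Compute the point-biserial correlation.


q = 1 - p = 0.57
rpb = ((M1 - M0) / SD) * sqrt(p * q)
rpb = ((60.4 - 49.0) / 8.67) * sqrt(0.43 * 0.57)
rpb = 0.651

0.651


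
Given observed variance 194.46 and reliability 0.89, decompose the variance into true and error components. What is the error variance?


var_true = rxx * var_obs = 0.89 * 194.46 = 173.0694
var_error = var_obs - var_true
var_error = 194.46 - 173.0694
var_error = 21.3906

21.3906


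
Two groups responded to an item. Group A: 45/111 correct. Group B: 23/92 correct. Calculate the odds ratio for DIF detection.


Odds_A = 45/66 = 0.6818
Odds_B = 23/69 = 0.3333
OR = Odds_A / Odds_B = 0.6818 / 0.3333
Exactly, OR = (45 * 69) / (66 * 23) = 3105 / 1518
OR = 2.0455

2.0455


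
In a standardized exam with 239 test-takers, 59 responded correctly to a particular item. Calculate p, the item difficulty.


Item difficulty p = number correct / total examinees
p = 59 / 239
p = 0.2469

0.2469


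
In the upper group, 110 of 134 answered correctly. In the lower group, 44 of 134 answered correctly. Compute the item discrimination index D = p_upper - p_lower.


p_upper = 110/134 = 0.8209
p_lower = 44/134 = 0.3284
D = 0.8209 - 0.3284 = 0.4925

0.4925


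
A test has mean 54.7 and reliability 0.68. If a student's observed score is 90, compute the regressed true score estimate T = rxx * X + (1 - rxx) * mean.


T_est = rxx * X + (1 - rxx) * mean
T_est = 0.68 * 90 + 0.32 * 54.7
T_est = 61.2 + 17.504
T_est = 78.704

78.704


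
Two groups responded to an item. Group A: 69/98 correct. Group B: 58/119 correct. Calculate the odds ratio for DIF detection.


Odds_A = 69/29 = 2.3793
Odds_B = 58/61 = 0.9508
OR = Odds_A / Odds_B = 2.3793 / 0.9508
Exactly, OR = (69 * 61) / (29 * 58) = 4209 / 1682
OR = 2.5024

2.5024


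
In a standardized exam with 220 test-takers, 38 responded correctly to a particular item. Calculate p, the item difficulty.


Item difficulty p = number correct / total examinees
p = 38 / 220
p = 0.1727

0.1727


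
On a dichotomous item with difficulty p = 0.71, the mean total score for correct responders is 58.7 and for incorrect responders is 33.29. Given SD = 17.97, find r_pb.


q = 1 - p = 0.29
rpb = ((M1 - M0) / SD) * sqrt(p * q)
rpb = ((58.7 - 33.29) / 17.97) * sqrt(0.71 * 0.29)
rpb = 0.6416

0.6416


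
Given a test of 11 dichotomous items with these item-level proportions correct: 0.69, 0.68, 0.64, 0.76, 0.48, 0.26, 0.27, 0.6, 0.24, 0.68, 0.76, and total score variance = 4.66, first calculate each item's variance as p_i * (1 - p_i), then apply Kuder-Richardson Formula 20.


For each item, compute p_i * q_i:
  Item 1: 0.69 * 0.31 = 0.2139
  Item 2: 0.68 * 0.32 = 0.2176
  Item 3: 0.64 * 0.36 = 0.2304
  Item 4: 0.76 * 0.24 = 0.1824
  Item 5: 0.48 * 0.52 = 0.2496
  Item 6: 0.26 * 0.74 = 0.1924
  Item 7: 0.27 * 0.73 = 0.1971
  Item 8: 0.6 * 0.4 = 0.24
  Item 9: 0.24 * 0.76 = 0.1824
  Item 10: 0.68 * 0.32 = 0.2176
  Item 11: 0.76 * 0.24 = 0.1824
Sum(p_i * q_i) = 0.2139 + 0.2176 + 0.2304 + 0.1824 + 0.2496 + 0.1924 + 0.1971 + 0.24 + 0.1824 + 0.2176 + 0.1824 = 2.3058
KR-20 = (k/(k-1)) * (1 - Sum(p_i*q_i) / Var_total)
= (11/10) * (1 - 2.3058/4.66)
= 1.1 * 0.5052
KR-20 = 0.5557

0.5557


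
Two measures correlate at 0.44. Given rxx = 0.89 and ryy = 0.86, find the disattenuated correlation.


r_corrected = rxy / sqrt(rxx * ryy)
= 0.44 / sqrt(0.89 * 0.86)
= 0.44 / sqrt(0.7654)
= 0.44 / 0.874871
r_corrected = 0.5029

0.5029


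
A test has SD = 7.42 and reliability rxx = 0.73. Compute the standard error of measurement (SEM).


SEM = SD * sqrt(1 - rxx)
SEM = 7.42 * sqrt(1 - 0.73)
SEM = 7.42 * sqrt(0.27) = 7.42 * 0.519615
SEM = 3.8555

3.8555


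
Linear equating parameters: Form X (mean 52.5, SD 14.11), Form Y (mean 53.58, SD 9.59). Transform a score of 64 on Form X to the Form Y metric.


slope = SD_Y / SD_X = 9.59 / 14.11 ~ 0.6797
intercept = mean_Y - slope * mean_X = 53.58 - (9.59 / 14.11) * 52.5 ~ 17.8979
Y = slope * X + intercept. To avoid rounding drift from the rounded slope/intercept, evaluate the equivalent form Y = mean_Y + SD_Y * (X - mean_X) / SD_X at full precision:
Y = 53.58 + 9.59 * (64 - 52.5) / 14.11
Y = 53.58 + 9.59 * 11.5 / 14.11
Y = 53.58 + 110.285 / 14.11
Y = 53.58 + 7.8161
Y = 61.3961

61.3961


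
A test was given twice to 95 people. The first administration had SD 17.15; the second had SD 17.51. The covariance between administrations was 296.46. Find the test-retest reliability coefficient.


r = cov(X,Y) / (SD_X * SD_Y)
r = 296.46 / (17.15 * 17.51)
r = 296.46 / 300.2965
r = 0.9872

0.9872


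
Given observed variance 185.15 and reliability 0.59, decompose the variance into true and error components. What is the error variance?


var_true = rxx * var_obs = 0.59 * 185.15 = 109.2385
var_error = var_obs - var_true
var_error = 185.15 - 109.2385
var_error = 75.9115

75.9115


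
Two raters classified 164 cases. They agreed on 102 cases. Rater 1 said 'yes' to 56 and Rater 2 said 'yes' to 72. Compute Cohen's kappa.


P_o = 102/164 = 0.621951
P_e = (56*72 + 108*92) / 26896 = 0.519334
kappa = (P_o - P_e) / (1 - P_e)
kappa = (0.621951 - 0.519334) / (1 - 0.519334)
kappa = 0.2135

0.2135
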